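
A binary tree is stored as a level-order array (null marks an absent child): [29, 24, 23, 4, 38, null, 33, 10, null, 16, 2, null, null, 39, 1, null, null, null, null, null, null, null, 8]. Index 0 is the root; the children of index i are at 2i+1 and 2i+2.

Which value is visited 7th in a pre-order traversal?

Pre-order visits the node, then its left subtree, then its right subtree.
Visit 29.
At 29: go left to 24.
  Visit 24.
  At 24: go left to 4.
    Visit 4.
    At 4: go left to 10.
      10 is a leaf — visit 10.
    At 4: no right child.
  At 24: go right to 38.
    Visit 38.
    At 38: go left to 16.
      16 is a leaf — visit 16.
    At 38: go right to 2.
      Visit 2.
      At 2: no left child.
      At 2: go right to 8.
        8 is a leaf — visit 8.
At 29: go right to 23.
  Visit 23.
  At 23: no left child.
  At 23: go right to 33.
    Visit 33.
    At 33: go left to 39.
      39 is a leaf — visit 39.
    At 33: go right to 1.
      1 is a leaf — visit 1.
Full pre-order sequence: 29, 24, 4, 10, 38, 16, 2, 8, 23, 33, 39, 1.

2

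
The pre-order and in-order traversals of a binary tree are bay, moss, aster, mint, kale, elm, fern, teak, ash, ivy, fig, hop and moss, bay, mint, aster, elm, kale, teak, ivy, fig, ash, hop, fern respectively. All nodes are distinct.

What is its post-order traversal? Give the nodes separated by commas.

The first element of pre-order is the root; it splits in-order into left and right subtrees.
Root bay: left subtree has 1 node {moss}, right has 10 {mint, aster, elm, kale, teak, ivy, fig, ash, hop, fern}.
  Root aster: left subtree has 1 node {mint}, right has 8 {elm, kale, teak, ivy, fig, ash, hop, fern}.
    Root kale: left subtree has 1 node {elm}, right has 6 {teak, ivy, fig, ash, hop, fern}.
      Root fern: left subtree has 5 nodes {teak, ivy, fig, ash, hop}, right has 0 { }.
        Root teak: left subtree has 0 nodes { }, right has 4 {ivy, fig, ash, hop}.
          Root ash: left subtree has 2 nodes {ivy, fig}, right has 1 {hop}.
            Root ivy: left subtree has 0 nodes { }, right has 1 {fig}.

moss, mint, elm, fig, ivy, hop, ash, teak, fern, kale, aster, bay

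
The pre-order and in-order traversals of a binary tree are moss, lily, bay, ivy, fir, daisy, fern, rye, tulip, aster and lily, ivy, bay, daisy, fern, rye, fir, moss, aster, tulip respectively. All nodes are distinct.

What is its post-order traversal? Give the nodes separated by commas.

The first element of pre-order is the root; it splits in-order into left and right subtrees.
Root moss: left subtree has 7 nodes {lily, ivy, bay, daisy, fern, rye, fir}, right has 2 {aster, tulip}.
  Root lily: left subtree has 0 nodes { }, right has 6 {ivy, bay, daisy, fern, rye, fir}.
    Root bay: left subtree has 1 node {ivy}, right has 4 {daisy, fern, rye, fir}.
      Root fir: left subtree has 3 nodes {daisy, fern, rye}, right has 0 { }.
        Root daisy: left subtree has 0 nodes { }, right has 2 {fern, rye}.
          Root fern: left subtree has 0 nodes { }, right has 1 {rye}.
  Root tulip: left subtree has 1 node {aster}, right has 0 { }.

ivy, rye, fern, daisy, fir, bay, lily, aster, tulip, moss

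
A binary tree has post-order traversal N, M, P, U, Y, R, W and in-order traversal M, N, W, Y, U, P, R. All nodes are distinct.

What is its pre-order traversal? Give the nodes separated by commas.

The last element of post-order is the root; it splits in-order into left and right subtrees.
Root W: left subtree has 2 nodes {M, N}, right has 4 {Y, U, P, R}.
  Root M: left subtree has 0 nodes { }, right has 1 {N}.
  Root R: left subtree has 3 nodes {Y, U, P}, right has 0 { }.
    Root Y: left subtree has 0 nodes { }, right has 2 {U, P}.
      Root U: left subtree has 0 nodes { }, right has 1 {P}.

W, M, N, R, Y, U, P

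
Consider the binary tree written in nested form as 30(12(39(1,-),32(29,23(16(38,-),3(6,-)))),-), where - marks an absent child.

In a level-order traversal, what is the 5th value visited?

1

Level-order visits nodes level by level from the root, left to right within each level.
Level 0: 30
Level 1: 12
Level 2: 39, 32
Level 3: 1, 29, 23
Level 4: 16, 3
Level 5: 38, 6
Full level-order sequence: 30, 12, 39, 32, 1, 29, 23, 16, 3, 38, 6.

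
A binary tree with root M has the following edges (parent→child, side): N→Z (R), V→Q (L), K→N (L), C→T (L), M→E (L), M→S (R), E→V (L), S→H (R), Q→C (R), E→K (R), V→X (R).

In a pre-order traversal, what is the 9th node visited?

Pre-order visits the node, then its left subtree, then its right subtree.
Visit M.
At M: go left to E.
  Visit E.
  At E: go left to V.
    Visit V.
    At V: go left to Q.
      Visit Q.
      At Q: no left child.
      At Q: go right to C.
        Visit C.
        At C: go left to T.
          T is a leaf — visit T.
        At C: no right child.
    At V: go right to X.
      X is a leaf — visit X.
  At E: go right to K.
    Visit K.
    At K: go left to N.
      Visit N.
      At N: no left child.
      At N: go right to Z.
        Z is a leaf — visit Z.
    At K: no right child.
At M: go right to S.
  Visit S.
  At S: no left child.
  At S: go right to H.
    H is a leaf — visit H.
Full pre-order sequence: M, E, V, Q, C, T, X, K, N, Z, S, H.

N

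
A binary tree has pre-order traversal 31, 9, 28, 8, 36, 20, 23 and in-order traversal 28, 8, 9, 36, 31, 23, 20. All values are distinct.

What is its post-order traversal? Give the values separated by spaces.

8 28 36 9 23 20 31

The first element of pre-order is the root; it splits in-order into left and right subtrees.
Root 31: left subtree has 4 nodes {28, 8, 9, 36}, right has 2 {23, 20}.
  Root 9: left subtree has 2 nodes {28, 8}, right has 1 {36}.
    Root 28: left subtree has 0 nodes { }, right has 1 {8}.
  Root 20: left subtree has 1 node {23}, right has 0 { }.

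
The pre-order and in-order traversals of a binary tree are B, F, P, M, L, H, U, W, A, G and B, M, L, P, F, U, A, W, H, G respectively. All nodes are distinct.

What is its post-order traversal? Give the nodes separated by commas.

The first element of pre-order is the root; it splits in-order into left and right subtrees.
Root B: left subtree has 0 nodes { }, right has 9 {M, L, P, F, U, A, W, H, G}.
  Root F: left subtree has 3 nodes {M, L, P}, right has 5 {U, A, W, H, G}.
    Root P: left subtree has 2 nodes {M, L}, right has 0 { }.
      Root M: left subtree has 0 nodes { }, right has 1 {L}.
    Root H: left subtree has 3 nodes {U, A, W}, right has 1 {G}.
      Root U: left subtree has 0 nodes { }, right has 2 {A, W}.
        Root W: left subtree has 1 node {A}, right has 0 { }.

L, M, P, A, W, U, G, H, F, B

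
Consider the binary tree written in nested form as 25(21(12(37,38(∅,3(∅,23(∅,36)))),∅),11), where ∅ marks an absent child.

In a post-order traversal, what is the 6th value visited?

12

Post-order visits the left subtree, then the right subtree, then the node.
At 25: go left to 21.
  At 21: go left to 12.
    At 12: go left to 37.
      37 is a leaf — visit 37.
    At 12: go right to 38.
      At 38: no left child.
      At 38: go right to 3.
        At 3: no left child.
        At 3: go right to 23.
          At 23: no left child.
          At 23: go right to 36.
            36 is a leaf — visit 36.
          Visit 23.
        Visit 3.
      Visit 38.
    Visit 12.
  At 21: no right child.
  Visit 21.
At 25: go right to 11.
  11 is a leaf — visit 11.
Visit 25.
Full post-order sequence: 37, 36, 23, 3, 38, 12, 21, 11, 25.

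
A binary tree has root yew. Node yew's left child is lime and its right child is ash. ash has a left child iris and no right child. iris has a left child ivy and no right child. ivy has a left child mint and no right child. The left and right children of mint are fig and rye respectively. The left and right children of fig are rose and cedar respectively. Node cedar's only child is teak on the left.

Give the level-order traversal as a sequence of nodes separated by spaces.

yew lime ash iris ivy mint fig rye rose cedar teak

Level-order visits nodes level by level from the root, left to right within each level.
Level 0: yew
Level 1: lime, ash
Level 2: iris
Level 3: ivy
Level 4: mint
Level 5: fig, rye
Level 6: rose, cedar
Level 7: teak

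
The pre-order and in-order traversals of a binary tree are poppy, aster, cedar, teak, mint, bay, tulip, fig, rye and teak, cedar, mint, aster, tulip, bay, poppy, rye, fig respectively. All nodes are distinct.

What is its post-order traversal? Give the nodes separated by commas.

The first element of pre-order is the root; it splits in-order into left and right subtrees.
Root poppy: left subtree has 6 nodes {teak, cedar, mint, aster, tulip, bay}, right has 2 {rye, fig}.
  Root aster: left subtree has 3 nodes {teak, cedar, mint}, right has 2 {tulip, bay}.
    Root cedar: left subtree has 1 node {teak}, right has 1 {mint}.
    Root bay: left subtree has 1 node {tulip}, right has 0 { }.
  Root fig: left subtree has 1 node {rye}, right has 0 { }.

teak, mint, cedar, tulip, bay, aster, rye, fig, poppy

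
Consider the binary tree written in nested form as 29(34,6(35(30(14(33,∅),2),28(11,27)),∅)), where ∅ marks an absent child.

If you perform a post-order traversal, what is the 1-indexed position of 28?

8

Post-order visits the left subtree, then the right subtree, then the node.
At 29: go left to 34.
  34 is a leaf — visit 34.
At 29: go right to 6.
  At 6: go left to 35.
    At 35: go left to 30.
      At 30: go left to 14.
        At 14: go left to 33.
          33 is a leaf — visit 33.
        At 14: no right child.
        Visit 14.
      At 30: go right to 2.
        2 is a leaf — visit 2.
      Visit 30.
    At 35: go right to 28.
      At 28: go left to 11.
        11 is a leaf — visit 11.
      At 28: go right to 27.
        27 is a leaf — visit 27.
      Visit 28.
    Visit 35.
  At 6: no right child.
  Visit 6.
Visit 29.
Full post-order sequence: 34, 33, 14, 2, 30, 11, 27, 28, 35, 6, 29.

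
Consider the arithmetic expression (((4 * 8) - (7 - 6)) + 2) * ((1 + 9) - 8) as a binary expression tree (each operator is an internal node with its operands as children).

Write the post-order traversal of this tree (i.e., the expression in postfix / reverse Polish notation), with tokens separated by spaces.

4 8 * 7 6 - - 2 + 1 9 + 8 - *

Post-order on an expression tree gives postfix notation: for each operator, emit left operand, right operand, then the operator.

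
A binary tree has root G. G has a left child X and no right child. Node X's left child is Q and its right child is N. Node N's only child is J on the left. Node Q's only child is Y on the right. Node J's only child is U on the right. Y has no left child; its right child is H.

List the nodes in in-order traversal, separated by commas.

In-order visits the left subtree, then the node, then the right subtree.
At G: go left to X.
  At X: go left to Q.
    At Q: no left child.
    Visit Q.
    At Q: go right to Y.
      At Y: no left child.
      Visit Y.
      At Y: go right to H.
        H is a leaf — visit H.
  Visit X.
  At X: go right to N.
    At N: go left to J.
      At J: no left child.
      Visit J.
      At J: go right to U.
        U is a leaf — visit U.
    Visit N.
    At N: no right child.
Visit G.
At G: no right child.

Q, Y, H, X, J, U, N, G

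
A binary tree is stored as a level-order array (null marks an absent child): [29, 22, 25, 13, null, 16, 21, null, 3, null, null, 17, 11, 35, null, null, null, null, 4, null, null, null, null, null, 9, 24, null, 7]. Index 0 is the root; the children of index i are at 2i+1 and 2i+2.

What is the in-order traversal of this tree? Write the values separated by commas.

In-order visits the left subtree, then the node, then the right subtree.
At 29: go left to 22.
  At 22: go left to 13.
    At 13: no left child.
    Visit 13.
    At 13: go right to 3.
      At 3: no left child.
      Visit 3.
      At 3: go right to 4.
        4 is a leaf — visit 4.
  Visit 22.
  At 22: no right child.
Visit 29.
At 29: go right to 25.
  At 25: go left to 16.
    At 16: go left to 17.
      At 17: no left child.
      Visit 17.
      At 17: go right to 9.
        9 is a leaf — visit 9.
    Visit 16.
    At 16: go right to 11.
      At 11: go left to 24.
        24 is a leaf — visit 24.
      Visit 11.
      At 11: no right child.
  Visit 25.
  At 25: go right to 21.
    At 21: go left to 35.
      At 35: go left to 7.
        7 is a leaf — visit 7.
      Visit 35.
      At 35: no right child.
    Visit 21.
    At 21: no right child.

13, 3, 4, 22, 29, 17, 9, 16, 24, 11, 25, 7, 35, 21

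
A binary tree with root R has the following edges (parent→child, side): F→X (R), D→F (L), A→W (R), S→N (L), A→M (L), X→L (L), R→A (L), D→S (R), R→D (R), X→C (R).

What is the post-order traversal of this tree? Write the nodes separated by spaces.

M W A L C X F N S D R

Post-order visits the left subtree, then the right subtree, then the node.
At R: go left to A.
  At A: go left to M.
    M is a leaf — visit M.
  At A: go right to W.
    W is a leaf — visit W.
  Visit A.
At R: go right to D.
  At D: go left to F.
    At F: no left child.
    At F: go right to X.
      At X: go left to L.
        L is a leaf — visit L.
      At X: go right to C.
        C is a leaf — visit C.
      Visit X.
    Visit F.
  At D: go right to S.
    At S: go left to N.
      N is a leaf — visit N.
    At S: no right child.
    Visit S.
  Visit D.
Visit R.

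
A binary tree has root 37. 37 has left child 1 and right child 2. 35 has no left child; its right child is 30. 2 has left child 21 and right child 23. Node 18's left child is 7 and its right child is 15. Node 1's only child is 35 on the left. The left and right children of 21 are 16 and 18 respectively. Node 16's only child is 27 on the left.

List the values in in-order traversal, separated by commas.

In-order visits the left subtree, then the node, then the right subtree.
At 37: go left to 1.
  At 1: go left to 35.
    At 35: no left child.
    Visit 35.
    At 35: go right to 30.
      30 is a leaf — visit 30.
  Visit 1.
  At 1: no right child.
Visit 37.
At 37: go right to 2.
  At 2: go left to 21.
    At 21: go left to 16.
      At 16: go left to 27.
        27 is a leaf — visit 27.
      Visit 16.
      At 16: no right child.
    Visit 21.
    At 21: go right to 18.
      At 18: go left to 7.
        7 is a leaf — visit 7.
      Visit 18.
      At 18: go right to 15.
        15 is a leaf — visit 15.
  Visit 2.
  At 2: go right to 23.
    23 is a leaf — visit 23.

35, 30, 1, 37, 27, 16, 21, 7, 18, 15, 2, 23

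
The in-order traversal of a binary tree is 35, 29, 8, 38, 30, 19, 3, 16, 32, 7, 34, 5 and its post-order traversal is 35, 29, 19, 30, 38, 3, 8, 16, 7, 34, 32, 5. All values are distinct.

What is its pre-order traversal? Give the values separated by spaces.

The last element of post-order is the root; it splits in-order into left and right subtrees.
Root 5: left subtree has 11 nodes {35, 29, 8, 38, 30, 19, 3, 16, 32, 7, 34}, right has 0 { }.
  Root 32: left subtree has 8 nodes {35, 29, 8, 38, 30, 19, 3, 16}, right has 2 {7, 34}.
    Root 16: left subtree has 7 nodes {35, 29, 8, 38, 30, 19, 3}, right has 0 { }.
      Root 8: left subtree has 2 nodes {35, 29}, right has 4 {38, 30, 19, 3}.
        Root 29: left subtree has 1 node {35}, right has 0 { }.
        Root 3: left subtree has 3 nodes {38, 30, 19}, right has 0 { }.
          Root 38: left subtree has 0 nodes { }, right has 2 {30, 19}.
            Root 30: left subtree has 0 nodes { }, right has 1 {19}.
    Root 34: left subtree has 1 node {7}, right has 0 { }.

5 32 16 8 29 35 3 38 30 19 34 7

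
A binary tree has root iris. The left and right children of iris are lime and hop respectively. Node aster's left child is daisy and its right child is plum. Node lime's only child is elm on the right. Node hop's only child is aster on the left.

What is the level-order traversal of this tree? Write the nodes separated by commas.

Level-order visits nodes level by level from the root, left to right within each level.
Level 0: iris
Level 1: lime, hop
Level 2: elm, aster
Level 3: daisy, plum

iris, lime, hop, elm, aster, daisy, plum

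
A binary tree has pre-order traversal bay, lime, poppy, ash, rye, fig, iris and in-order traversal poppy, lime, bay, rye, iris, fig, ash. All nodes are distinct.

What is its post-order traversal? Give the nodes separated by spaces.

The first element of pre-order is the root; it splits in-order into left and right subtrees.
Root bay: left subtree has 2 nodes {poppy, lime}, right has 4 {rye, iris, fig, ash}.
  Root lime: left subtree has 1 node {poppy}, right has 0 { }.
  Root ash: left subtree has 3 nodes {rye, iris, fig}, right has 0 { }.
    Root rye: left subtree has 0 nodes { }, right has 2 {iris, fig}.
      Root fig: left subtree has 1 node {iris}, right has 0 { }.

poppy lime iris fig rye ash bay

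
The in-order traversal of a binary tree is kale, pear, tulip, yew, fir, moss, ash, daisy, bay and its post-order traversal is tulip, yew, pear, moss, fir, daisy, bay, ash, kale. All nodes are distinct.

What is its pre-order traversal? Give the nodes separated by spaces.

The last element of post-order is the root; it splits in-order into left and right subtrees.
Root kale: left subtree has 0 nodes { }, right has 8 {pear, tulip, yew, fir, moss, ash, daisy, bay}.
  Root ash: left subtree has 5 nodes {pear, tulip, yew, fir, moss}, right has 2 {daisy, bay}.
    Root fir: left subtree has 3 nodes {pear, tulip, yew}, right has 1 {moss}.
      Root pear: left subtree has 0 nodes { }, right has 2 {tulip, yew}.
        Root yew: left subtree has 1 node {tulip}, right has 0 { }.
    Root bay: left subtree has 1 node {daisy}, right has 0 { }.

kale ash fir pear yew tulip moss bay daisy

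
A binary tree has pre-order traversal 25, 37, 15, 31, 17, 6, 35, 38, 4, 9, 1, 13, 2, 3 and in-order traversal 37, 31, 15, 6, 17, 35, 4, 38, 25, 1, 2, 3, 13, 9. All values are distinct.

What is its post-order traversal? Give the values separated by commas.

The first element of pre-order is the root; it splits in-order into left and right subtrees.
Root 25: left subtree has 8 nodes {37, 31, 15, 6, 17, 35, 4, 38}, right has 5 {1, 2, 3, 13, 9}.
  Root 37: left subtree has 0 nodes { }, right has 7 {31, 15, 6, 17, 35, 4, 38}.
    Root 15: left subtree has 1 node {31}, right has 5 {6, 17, 35, 4, 38}.
      Root 17: left subtree has 1 node {6}, right has 3 {35, 4, 38}.
        Root 35: left subtree has 0 nodes { }, right has 2 {4, 38}.
          Root 38: left subtree has 1 node {4}, right has 0 { }.
  Root 9: left subtree has 4 nodes {1, 2, 3, 13}, right has 0 { }.
    Root 1: left subtree has 0 nodes { }, right has 3 {2, 3, 13}.
      Root 13: left subtree has 2 nodes {2, 3}, right has 0 { }.
        Root 2: left subtree has 0 nodes { }, right has 1 {3}.

31, 6, 4, 38, 35, 17, 15, 37, 3, 2, 13, 1, 9, 25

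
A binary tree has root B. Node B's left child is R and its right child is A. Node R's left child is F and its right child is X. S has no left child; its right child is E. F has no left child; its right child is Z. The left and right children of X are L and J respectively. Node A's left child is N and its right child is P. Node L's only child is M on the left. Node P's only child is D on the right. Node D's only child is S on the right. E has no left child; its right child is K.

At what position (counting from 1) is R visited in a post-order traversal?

7

Post-order visits the left subtree, then the right subtree, then the node.
At B: go left to R.
  At R: go left to F.
    At F: no left child.
    At F: go right to Z.
      Z is a leaf — visit Z.
    Visit F.
  At R: go right to X.
    At X: go left to L.
      At L: go left to M.
        M is a leaf — visit M.
      At L: no right child.
      Visit L.
    At X: go right to J.
      J is a leaf — visit J.
    Visit X.
  Visit R.
At B: go right to A.
  At A: go left to N.
    N is a leaf — visit N.
  At A: go right to P.
    At P: no left child.
    At P: go right to D.
      At D: no left child.
      At D: go right to S.
        At S: no left child.
        At S: go right to E.
          At E: no left child.
          At E: go right to K.
            K is a leaf — visit K.
          Visit E.
        Visit S.
      Visit D.
    Visit P.
  Visit A.
Visit B.
Full post-order sequence: Z, F, M, L, J, X, R, N, K, E, S, D, P, A, B.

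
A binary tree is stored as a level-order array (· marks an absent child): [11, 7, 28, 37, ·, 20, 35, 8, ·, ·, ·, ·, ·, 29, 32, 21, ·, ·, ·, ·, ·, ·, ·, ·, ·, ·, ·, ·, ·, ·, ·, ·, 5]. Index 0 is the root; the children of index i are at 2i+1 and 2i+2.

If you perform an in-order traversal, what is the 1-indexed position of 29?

9

In-order visits the left subtree, then the node, then the right subtree.
At 11: go left to 7.
  At 7: go left to 37.
    At 37: go left to 8.
      At 8: go left to 21.
        At 21: no left child.
        Visit 21.
        At 21: go right to 5.
          5 is a leaf — visit 5.
      Visit 8.
      At 8: no right child.
    Visit 37.
    At 37: no right child.
  Visit 7.
  At 7: no right child.
Visit 11.
At 11: go right to 28.
  At 28: go left to 20.
    20 is a leaf — visit 20.
  Visit 28.
  At 28: go right to 35.
    At 35: go left to 29.
      29 is a leaf — visit 29.
    Visit 35.
    At 35: go right to 32.
      32 is a leaf — visit 32.
Full in-order sequence: 21, 5, 8, 37, 7, 11, 20, 28, 29, 35, 32.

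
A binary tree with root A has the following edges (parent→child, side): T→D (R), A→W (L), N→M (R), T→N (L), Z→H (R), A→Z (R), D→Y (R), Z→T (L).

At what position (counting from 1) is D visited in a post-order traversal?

Post-order visits the left subtree, then the right subtree, then the node.
At A: go left to W.
  W is a leaf — visit W.
At A: go right to Z.
  At Z: go left to T.
    At T: go left to N.
      At N: no left child.
      At N: go right to M.
        M is a leaf — visit M.
      Visit N.
    At T: go right to D.
      At D: no left child.
      At D: go right to Y.
        Y is a leaf — visit Y.
      Visit D.
    Visit T.
  At Z: go right to H.
    H is a leaf — visit H.
  Visit Z.
Visit A.
Full post-order sequence: W, M, N, Y, D, T, H, Z, A.

5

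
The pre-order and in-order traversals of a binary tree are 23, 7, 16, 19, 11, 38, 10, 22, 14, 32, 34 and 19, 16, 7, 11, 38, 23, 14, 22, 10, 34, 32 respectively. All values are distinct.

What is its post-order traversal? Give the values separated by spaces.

The first element of pre-order is the root; it splits in-order into left and right subtrees.
Root 23: left subtree has 5 nodes {19, 16, 7, 11, 38}, right has 5 {14, 22, 10, 34, 32}.
  Root 7: left subtree has 2 nodes {19, 16}, right has 2 {11, 38}.
    Root 16: left subtree has 1 node {19}, right has 0 { }.
    Root 11: left subtree has 0 nodes { }, right has 1 {38}.
  Root 10: left subtree has 2 nodes {14, 22}, right has 2 {34, 32}.
    Root 22: left subtree has 1 node {14}, right has 0 { }.
    Root 32: left subtree has 1 node {34}, right has 0 { }.

19 16 38 11 7 14 22 34 32 10 23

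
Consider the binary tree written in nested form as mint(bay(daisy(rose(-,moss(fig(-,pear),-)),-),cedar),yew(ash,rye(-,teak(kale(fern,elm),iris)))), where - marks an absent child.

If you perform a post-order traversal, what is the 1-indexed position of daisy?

Post-order visits the left subtree, then the right subtree, then the node.
At mint: go left to bay.
  At bay: go left to daisy.
    At daisy: go left to rose.
      At rose: no left child.
      At rose: go right to moss.
        At moss: go left to fig.
          At fig: no left child.
          At fig: go right to pear.
            pear is a leaf — visit pear.
          Visit fig.
        At moss: no right child.
        Visit moss.
      Visit rose.
    At daisy: no right child.
    Visit daisy.
  At bay: go right to cedar.
    cedar is a leaf — visit cedar.
  Visit bay.
At mint: go right to yew.
  At yew: go left to ash.
    ash is a leaf — visit ash.
  At yew: go right to rye.
    At rye: no left child.
    At rye: go right to teak.
      At teak: go left to kale.
        At kale: go left to fern.
          fern is a leaf — visit fern.
        At kale: go right to elm.
          elm is a leaf — visit elm.
        Visit kale.
      At teak: go right to iris.
        iris is a leaf — visit iris.
      Visit teak.
    Visit rye.
  Visit yew.
Visit mint.
Full post-order sequence: pear, fig, moss, rose, daisy, cedar, bay, ash, fern, elm, kale, iris, teak, rye, yew, mint.

5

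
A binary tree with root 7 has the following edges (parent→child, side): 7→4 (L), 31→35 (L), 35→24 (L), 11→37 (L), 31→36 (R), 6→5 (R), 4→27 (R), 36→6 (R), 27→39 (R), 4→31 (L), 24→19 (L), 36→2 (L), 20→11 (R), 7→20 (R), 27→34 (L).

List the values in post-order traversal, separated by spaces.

Post-order visits the left subtree, then the right subtree, then the node.
At 7: go left to 4.
  At 4: go left to 31.
    At 31: go left to 35.
      At 35: go left to 24.
        At 24: go left to 19.
          19 is a leaf — visit 19.
        At 24: no right child.
        Visit 24.
      At 35: no right child.
      Visit 35.
    At 31: go right to 36.
      At 36: go left to 2.
        2 is a leaf — visit 2.
      At 36: go right to 6.
        At 6: no left child.
        At 6: go right to 5.
          5 is a leaf — visit 5.
        Visit 6.
      Visit 36.
    Visit 31.
  At 4: go right to 27.
    At 27: go left to 34.
      34 is a leaf — visit 34.
    At 27: go right to 39.
      39 is a leaf — visit 39.
    Visit 27.
  Visit 4.
At 7: go right to 20.
  At 20: no left child.
  At 20: go right to 11.
    At 11: go left to 37.
      37 is a leaf — visit 37.
    At 11: no right child.
    Visit 11.
  Visit 20.
Visit 7.

19 24 35 2 5 6 36 31 34 39 27 4 37 11 20 7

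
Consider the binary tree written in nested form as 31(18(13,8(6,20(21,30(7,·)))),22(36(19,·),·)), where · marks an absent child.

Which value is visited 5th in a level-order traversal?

8

Level-order visits nodes level by level from the root, left to right within each level.
Level 0: 31
Level 1: 18, 22
Level 2: 13, 8, 36
Level 3: 6, 20, 19
Level 4: 21, 30
Level 5: 7
Full level-order sequence: 31, 18, 22, 13, 8, 36, 6, 20, 19, 21, 30, 7.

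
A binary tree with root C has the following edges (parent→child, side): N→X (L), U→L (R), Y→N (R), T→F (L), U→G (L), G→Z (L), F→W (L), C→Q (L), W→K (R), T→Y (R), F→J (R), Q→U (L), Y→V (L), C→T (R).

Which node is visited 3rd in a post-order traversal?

Post-order visits the left subtree, then the right subtree, then the node.
At C: go left to Q.
  At Q: go left to U.
    At U: go left to G.
      At G: go left to Z.
        Z is a leaf — visit Z.
      At G: no right child.
      Visit G.
    At U: go right to L.
      L is a leaf — visit L.
    Visit U.
  At Q: no right child.
  Visit Q.
At C: go right to T.
  At T: go left to F.
    At F: go left to W.
      At W: no left child.
      At W: go right to K.
        K is a leaf — visit K.
      Visit W.
    At F: go right to J.
      J is a leaf — visit J.
    Visit F.
  At T: go right to Y.
    At Y: go left to V.
      V is a leaf — visit V.
    At Y: go right to N.
      At N: go left to X.
        X is a leaf — visit X.
      At N: no right child.
      Visit N.
    Visit Y.
  Visit T.
Visit C.
Full post-order sequence: Z, G, L, U, Q, K, W, J, F, V, X, N, Y, T, C.

L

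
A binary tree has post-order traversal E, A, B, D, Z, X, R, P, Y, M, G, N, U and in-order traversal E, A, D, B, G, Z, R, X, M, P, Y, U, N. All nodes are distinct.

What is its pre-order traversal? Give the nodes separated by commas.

The last element of post-order is the root; it splits in-order into left and right subtrees.
Root U: left subtree has 11 nodes {E, A, D, B, G, Z, R, X, M, P, Y}, right has 1 {N}.
  Root G: left subtree has 4 nodes {E, A, D, B}, right has 6 {Z, R, X, M, P, Y}.
    Root D: left subtree has 2 nodes {E, A}, right has 1 {B}.
      Root A: left subtree has 1 node {E}, right has 0 { }.
    Root M: left subtree has 3 nodes {Z, R, X}, right has 2 {P, Y}.
      Root R: left subtree has 1 node {Z}, right has 1 {X}.
      Root Y: left subtree has 1 node {P}, right has 0 { }.

U, G, D, A, E, B, M, R, Z, X, Y, P, N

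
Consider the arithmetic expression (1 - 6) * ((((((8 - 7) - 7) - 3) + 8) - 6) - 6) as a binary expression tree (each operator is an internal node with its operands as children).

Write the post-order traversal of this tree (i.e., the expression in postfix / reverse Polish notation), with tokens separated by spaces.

1 6 - 8 7 - 7 - 3 - 8 + 6 - 6 - *

Post-order on an expression tree gives postfix notation: for each operator, emit left operand, right operand, then the operator.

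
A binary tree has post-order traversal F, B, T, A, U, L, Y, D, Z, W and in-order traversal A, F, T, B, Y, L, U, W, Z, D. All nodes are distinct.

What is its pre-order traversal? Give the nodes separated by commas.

W, Y, A, T, F, B, L, U, Z, D

The last element of post-order is the root; it splits in-order into left and right subtrees.
Root W: left subtree has 7 nodes {A, F, T, B, Y, L, U}, right has 2 {Z, D}.
  Root Y: left subtree has 4 nodes {A, F, T, B}, right has 2 {L, U}.
    Root A: left subtree has 0 nodes { }, right has 3 {F, T, B}.
      Root T: left subtree has 1 node {F}, right has 1 {B}.
    Root L: left subtree has 0 nodes { }, right has 1 {U}.
  Root Z: left subtree has 0 nodes { }, right has 1 {D}.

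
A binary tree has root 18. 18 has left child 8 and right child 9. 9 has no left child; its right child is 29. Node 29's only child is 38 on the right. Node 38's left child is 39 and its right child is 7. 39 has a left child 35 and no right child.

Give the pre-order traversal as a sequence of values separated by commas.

18, 8, 9, 29, 38, 39, 35, 7

Pre-order visits the node, then its left subtree, then its right subtree.
Visit 18.
At 18: go left to 8.
  8 is a leaf — visit 8.
At 18: go right to 9.
  Visit 9.
  At 9: no left child.
  At 9: go right to 29.
    Visit 29.
    At 29: no left child.
    At 29: go right to 38.
      Visit 38.
      At 38: go left to 39.
        Visit 39.
        At 39: go left to 35.
          35 is a leaf — visit 35.
        At 39: no right child.
      At 38: go right to 7.
        7 is a leaf — visit 7.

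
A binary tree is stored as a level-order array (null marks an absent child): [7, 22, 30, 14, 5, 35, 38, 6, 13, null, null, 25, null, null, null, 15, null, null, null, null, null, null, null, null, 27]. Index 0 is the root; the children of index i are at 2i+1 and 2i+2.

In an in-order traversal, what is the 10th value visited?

In-order visits the left subtree, then the node, then the right subtree.
At 7: go left to 22.
  At 22: go left to 14.
    At 14: go left to 6.
      At 6: go left to 15.
        15 is a leaf — visit 15.
      Visit 6.
      At 6: no right child.
    Visit 14.
    At 14: go right to 13.
      13 is a leaf — visit 13.
  Visit 22.
  At 22: go right to 5.
    5 is a leaf — visit 5.
Visit 7.
At 7: go right to 30.
  At 30: go left to 35.
    At 35: go left to 25.
      At 25: no left child.
      Visit 25.
      At 25: go right to 27.
        27 is a leaf — visit 27.
    Visit 35.
    At 35: no right child.
  Visit 30.
  At 30: go right to 38.
    38 is a leaf — visit 38.
Full in-order sequence: 15, 6, 14, 13, 22, 5, 7, 25, 27, 35, 30, 38.

35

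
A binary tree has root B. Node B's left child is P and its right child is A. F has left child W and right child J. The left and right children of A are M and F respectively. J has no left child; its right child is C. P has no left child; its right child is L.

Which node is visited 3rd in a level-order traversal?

A

Level-order visits nodes level by level from the root, left to right within each level.
Level 0: B
Level 1: P, A
Level 2: L, M, F
Level 3: W, J
Level 4: C
Full level-order sequence: B, P, A, L, M, F, W, J, C.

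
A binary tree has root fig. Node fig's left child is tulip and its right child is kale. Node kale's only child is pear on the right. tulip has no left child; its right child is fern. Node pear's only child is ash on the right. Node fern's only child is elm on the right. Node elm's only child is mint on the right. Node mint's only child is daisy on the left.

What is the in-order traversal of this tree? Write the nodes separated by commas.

In-order visits the left subtree, then the node, then the right subtree.
At fig: go left to tulip.
  At tulip: no left child.
  Visit tulip.
  At tulip: go right to fern.
    At fern: no left child.
    Visit fern.
    At fern: go right to elm.
      At elm: no left child.
      Visit elm.
      At elm: go right to mint.
        At mint: go left to daisy.
          daisy is a leaf — visit daisy.
        Visit mint.
        At mint: no right child.
Visit fig.
At fig: go right to kale.
  At kale: no left child.
  Visit kale.
  At kale: go right to pear.
    At pear: no left child.
    Visit pear.
    At pear: go right to ash.
      ash is a leaf — visit ash.

tulip, fern, elm, daisy, mint, fig, kale, pear, ash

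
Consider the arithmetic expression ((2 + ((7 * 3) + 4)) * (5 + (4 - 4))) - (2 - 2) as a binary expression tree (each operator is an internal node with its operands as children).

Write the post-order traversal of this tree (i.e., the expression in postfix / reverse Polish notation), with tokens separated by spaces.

Post-order on an expression tree gives postfix notation: for each operator, emit left operand, right operand, then the operator.

2 7 3 * 4 + + 5 4 4 - + * 2 2 - -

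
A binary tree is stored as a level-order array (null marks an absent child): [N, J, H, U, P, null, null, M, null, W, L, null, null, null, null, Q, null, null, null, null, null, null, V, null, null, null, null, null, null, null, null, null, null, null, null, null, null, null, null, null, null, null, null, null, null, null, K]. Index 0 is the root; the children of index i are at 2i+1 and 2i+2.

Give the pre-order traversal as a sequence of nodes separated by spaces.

Pre-order visits the node, then its left subtree, then its right subtree.
Visit N.
At N: go left to J.
  Visit J.
  At J: go left to U.
    Visit U.
    At U: go left to M.
      Visit M.
      At M: go left to Q.
        Q is a leaf — visit Q.
      At M: no right child.
    At U: no right child.
  At J: go right to P.
    Visit P.
    At P: go left to W.
      W is a leaf — visit W.
    At P: go right to L.
      Visit L.
      At L: no left child.
      At L: go right to V.
        Visit V.
        At V: no left child.
        At V: go right to K.
          K is a leaf — visit K.
At N: go right to H.
  H is a leaf — visit H.

N J U M Q P W L V K H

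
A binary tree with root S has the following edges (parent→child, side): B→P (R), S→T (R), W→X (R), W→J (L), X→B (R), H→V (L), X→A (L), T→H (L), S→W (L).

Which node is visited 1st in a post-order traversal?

Post-order visits the left subtree, then the right subtree, then the node.
At S: go left to W.
  At W: go left to J.
    J is a leaf — visit J.
  At W: go right to X.
    At X: go left to A.
      A is a leaf — visit A.
    At X: go right to B.
      At B: no left child.
      At B: go right to P.
        P is a leaf — visit P.
      Visit B.
    Visit X.
  Visit W.
At S: go right to T.
  At T: go left to H.
    At H: go left to V.
      V is a leaf — visit V.
    At H: no right child.
    Visit H.
  At T: no right child.
  Visit T.
Visit S.
Full post-order sequence: J, A, P, B, X, W, V, H, T, S.

J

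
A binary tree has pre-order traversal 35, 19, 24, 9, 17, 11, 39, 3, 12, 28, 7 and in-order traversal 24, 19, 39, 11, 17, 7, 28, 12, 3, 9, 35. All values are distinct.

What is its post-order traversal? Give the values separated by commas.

24, 39, 11, 7, 28, 12, 3, 17, 9, 19, 35

The first element of pre-order is the root; it splits in-order into left and right subtrees.
Root 35: left subtree has 10 nodes {24, 19, 39, 11, 17, 7, 28, 12, 3, 9}, right has 0 { }.
  Root 19: left subtree has 1 node {24}, right has 8 {39, 11, 17, 7, 28, 12, 3, 9}.
    Root 9: left subtree has 7 nodes {39, 11, 17, 7, 28, 12, 3}, right has 0 { }.
      Root 17: left subtree has 2 nodes {39, 11}, right has 4 {7, 28, 12, 3}.
        Root 11: left subtree has 1 node {39}, right has 0 { }.
        Root 3: left subtree has 3 nodes {7, 28, 12}, right has 0 { }.
          Root 12: left subtree has 2 nodes {7, 28}, right has 0 { }.
            Root 28: left subtree has 1 node {7}, right has 0 { }.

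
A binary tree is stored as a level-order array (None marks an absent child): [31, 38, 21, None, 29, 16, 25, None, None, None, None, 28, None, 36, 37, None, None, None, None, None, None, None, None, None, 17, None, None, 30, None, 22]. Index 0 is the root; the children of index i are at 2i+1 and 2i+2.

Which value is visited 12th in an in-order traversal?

In-order visits the left subtree, then the node, then the right subtree.
At 31: go left to 38.
  At 38: no left child.
  Visit 38.
  At 38: go right to 29.
    29 is a leaf — visit 29.
Visit 31.
At 31: go right to 21.
  At 21: go left to 16.
    At 16: go left to 28.
      At 28: no left child.
      Visit 28.
      At 28: go right to 17.
        17 is a leaf — visit 17.
    Visit 16.
    At 16: no right child.
  Visit 21.
  At 21: go right to 25.
    At 25: go left to 36.
      At 36: go left to 30.
        30 is a leaf — visit 30.
      Visit 36.
      At 36: no right child.
    Visit 25.
    At 25: go right to 37.
      At 37: go left to 22.
        22 is a leaf — visit 22.
      Visit 37.
      At 37: no right child.
Full in-order sequence: 38, 29, 31, 28, 17, 16, 21, 30, 36, 25, 22, 37.

37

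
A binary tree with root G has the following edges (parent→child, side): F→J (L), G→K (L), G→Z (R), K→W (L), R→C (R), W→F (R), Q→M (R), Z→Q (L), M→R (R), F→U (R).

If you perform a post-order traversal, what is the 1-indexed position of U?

2

Post-order visits the left subtree, then the right subtree, then the node.
At G: go left to K.
  At K: go left to W.
    At W: no left child.
    At W: go right to F.
      At F: go left to J.
        J is a leaf — visit J.
      At F: go right to U.
        U is a leaf — visit U.
      Visit F.
    Visit W.
  At K: no right child.
  Visit K.
At G: go right to Z.
  At Z: go left to Q.
    At Q: no left child.
    At Q: go right to M.
      At M: no left child.
      At M: go right to R.
        At R: no left child.
        At R: go right to C.
          C is a leaf — visit C.
        Visit R.
      Visit M.
    Visit Q.
  At Z: no right child.
  Visit Z.
Visit G.
Full post-order sequence: J, U, F, W, K, C, R, M, Q, Z, G.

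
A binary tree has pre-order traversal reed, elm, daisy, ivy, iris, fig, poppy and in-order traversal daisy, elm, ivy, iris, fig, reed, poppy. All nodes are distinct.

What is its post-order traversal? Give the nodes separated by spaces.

The first element of pre-order is the root; it splits in-order into left and right subtrees.
Root reed: left subtree has 5 nodes {daisy, elm, ivy, iris, fig}, right has 1 {poppy}.
  Root elm: left subtree has 1 node {daisy}, right has 3 {ivy, iris, fig}.
    Root ivy: left subtree has 0 nodes { }, right has 2 {iris, fig}.
      Root iris: left subtree has 0 nodes { }, right has 1 {fig}.

daisy fig iris ivy elm poppy reed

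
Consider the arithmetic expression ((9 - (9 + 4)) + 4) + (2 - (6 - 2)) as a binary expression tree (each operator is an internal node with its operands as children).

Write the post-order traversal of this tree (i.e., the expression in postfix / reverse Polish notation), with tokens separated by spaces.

Post-order on an expression tree gives postfix notation: for each operator, emit left operand, right operand, then the operator.

9 9 4 + - 4 + 2 6 2 - - +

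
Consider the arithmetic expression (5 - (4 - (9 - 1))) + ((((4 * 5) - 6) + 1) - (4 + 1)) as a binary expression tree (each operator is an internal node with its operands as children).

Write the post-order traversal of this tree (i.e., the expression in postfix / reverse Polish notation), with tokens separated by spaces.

5 4 9 1 - - - 4 5 * 6 - 1 + 4 1 + - +

Post-order on an expression tree gives postfix notation: for each operator, emit left operand, right operand, then the operator.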